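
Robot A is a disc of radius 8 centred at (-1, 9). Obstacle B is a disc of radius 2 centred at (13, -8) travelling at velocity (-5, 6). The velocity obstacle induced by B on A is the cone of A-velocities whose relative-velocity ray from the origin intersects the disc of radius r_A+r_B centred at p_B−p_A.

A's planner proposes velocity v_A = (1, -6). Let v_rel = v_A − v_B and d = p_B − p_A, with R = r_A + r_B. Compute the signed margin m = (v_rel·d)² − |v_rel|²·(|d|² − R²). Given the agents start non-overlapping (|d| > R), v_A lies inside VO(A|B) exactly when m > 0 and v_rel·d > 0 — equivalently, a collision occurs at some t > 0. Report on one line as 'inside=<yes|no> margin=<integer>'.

d = (14, -17),  |d|² = 485;  R = 8+2 = 10,  c = 485−10² = 385
v_rel = (6, -12),  |v_rel|² = 180;  v_rel·d = (6)·(14) + (-12)·(-17) = 288
180·t² − 576·t + 385 = 0  ⇒  m = 288² − 180·385 = 13644
m = 13644 > 0,  v_rel·d = 288 > 0  ⇒  inside

inside=yes margin=13644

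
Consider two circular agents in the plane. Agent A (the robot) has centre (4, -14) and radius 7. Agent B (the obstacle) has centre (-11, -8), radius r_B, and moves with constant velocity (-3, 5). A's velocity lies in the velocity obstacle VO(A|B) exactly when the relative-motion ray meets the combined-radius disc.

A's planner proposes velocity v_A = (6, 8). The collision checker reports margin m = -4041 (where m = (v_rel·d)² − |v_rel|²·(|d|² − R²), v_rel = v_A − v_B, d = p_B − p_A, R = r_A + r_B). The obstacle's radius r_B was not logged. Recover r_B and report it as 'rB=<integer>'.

m = -4041
d = (-15, 6);  v_rel = (9, 3),  |v_rel|² = 90
v_rel×d = (9)·(6) − (3)·(-15) = 99
since m = R²·90 − 99²:  R² = (9801 + -4041) / 90 = 64
R = √64 = 8  ⇒  r_B = 8 − 7 = 1

rB=1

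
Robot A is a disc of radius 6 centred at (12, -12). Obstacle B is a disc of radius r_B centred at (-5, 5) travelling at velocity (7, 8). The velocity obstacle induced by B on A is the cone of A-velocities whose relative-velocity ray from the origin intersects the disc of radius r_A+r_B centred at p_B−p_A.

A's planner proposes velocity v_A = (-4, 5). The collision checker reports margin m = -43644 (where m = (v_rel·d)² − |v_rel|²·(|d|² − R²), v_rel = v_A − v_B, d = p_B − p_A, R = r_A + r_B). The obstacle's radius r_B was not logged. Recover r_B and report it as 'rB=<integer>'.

m = -43644
d = (-17, 17);  v_rel = (-11, -3),  |v_rel|² = 130
v_rel×d = (-11)·(17) − (-3)·(-17) = -238
since m = R²·130 − (-238)²:  R² = (56644 + -43644) / 130 = 100
R = √100 = 10  ⇒  r_B = 10 − 6 = 4

rB=4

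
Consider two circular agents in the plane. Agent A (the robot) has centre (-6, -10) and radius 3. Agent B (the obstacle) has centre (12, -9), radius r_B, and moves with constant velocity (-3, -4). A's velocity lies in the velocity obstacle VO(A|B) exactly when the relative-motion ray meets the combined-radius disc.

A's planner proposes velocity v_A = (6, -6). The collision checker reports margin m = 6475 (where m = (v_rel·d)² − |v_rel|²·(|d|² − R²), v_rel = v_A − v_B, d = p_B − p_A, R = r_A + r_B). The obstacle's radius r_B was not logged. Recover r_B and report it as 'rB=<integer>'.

m = 6475
d = (18, 1);  v_rel = (9, -2),  |v_rel|² = 85
v_rel×d = (9)·(1) − (-2)·(18) = 45
since m = R²·85 − 45²:  R² = (2025 + 6475) / 85 = 100
R = √100 = 10  ⇒  r_B = 10 − 3 = 7

rB=7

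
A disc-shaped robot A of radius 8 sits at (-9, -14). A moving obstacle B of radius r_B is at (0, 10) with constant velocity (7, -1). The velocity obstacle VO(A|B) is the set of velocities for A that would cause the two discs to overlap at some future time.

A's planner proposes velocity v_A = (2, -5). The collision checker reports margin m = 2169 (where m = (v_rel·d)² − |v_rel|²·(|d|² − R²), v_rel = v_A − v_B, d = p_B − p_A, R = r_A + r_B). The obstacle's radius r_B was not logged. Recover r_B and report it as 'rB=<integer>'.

m = 2169
d = (9, 24);  v_rel = (-5, -4),  |v_rel|² = 41
v_rel×d = (-5)·(24) − (-4)·(9) = -84
since m = R²·41 − (-84)²:  R² = (7056 + 2169) / 41 = 225
R = √225 = 15  ⇒  r_B = 15 − 8 = 7

rB=7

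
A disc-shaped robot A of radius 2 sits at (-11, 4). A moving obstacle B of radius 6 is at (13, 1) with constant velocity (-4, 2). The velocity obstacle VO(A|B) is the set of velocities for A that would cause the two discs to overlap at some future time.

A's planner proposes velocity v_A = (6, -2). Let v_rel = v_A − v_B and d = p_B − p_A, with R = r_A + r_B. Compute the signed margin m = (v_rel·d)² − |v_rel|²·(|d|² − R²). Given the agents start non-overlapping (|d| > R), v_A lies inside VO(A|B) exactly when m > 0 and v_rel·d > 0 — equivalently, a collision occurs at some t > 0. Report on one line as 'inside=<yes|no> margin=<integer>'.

d = (24, -3),  |d|² = 585;  R = 2+6 = 8,  c = 585−8² = 521
v_rel = (10, -4),  |v_rel|² = 116;  v_rel·d = (10)·(24) + (-4)·(-3) = 252
116·t² − 504·t + 521 = 0  ⇒  m = 252² − 116·521 = 3068
m = 3068 > 0,  v_rel·d = 252 > 0  ⇒  inside

inside=yes margin=3068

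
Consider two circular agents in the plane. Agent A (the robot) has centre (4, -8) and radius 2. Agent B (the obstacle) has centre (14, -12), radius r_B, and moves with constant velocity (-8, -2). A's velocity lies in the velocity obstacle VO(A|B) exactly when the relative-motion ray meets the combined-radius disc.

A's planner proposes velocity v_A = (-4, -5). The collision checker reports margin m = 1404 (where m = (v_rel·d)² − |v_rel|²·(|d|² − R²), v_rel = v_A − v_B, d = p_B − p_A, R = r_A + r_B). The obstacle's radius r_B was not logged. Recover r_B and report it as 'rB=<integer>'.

m = 1404
d = (10, -4);  v_rel = (4, -3),  |v_rel|² = 25
v_rel×d = (4)·(-4) − (-3)·(10) = 14
since m = R²·25 − 14²:  R² = (196 + 1404) / 25 = 64
R = √64 = 8  ⇒  r_B = 8 − 2 = 6

rB=6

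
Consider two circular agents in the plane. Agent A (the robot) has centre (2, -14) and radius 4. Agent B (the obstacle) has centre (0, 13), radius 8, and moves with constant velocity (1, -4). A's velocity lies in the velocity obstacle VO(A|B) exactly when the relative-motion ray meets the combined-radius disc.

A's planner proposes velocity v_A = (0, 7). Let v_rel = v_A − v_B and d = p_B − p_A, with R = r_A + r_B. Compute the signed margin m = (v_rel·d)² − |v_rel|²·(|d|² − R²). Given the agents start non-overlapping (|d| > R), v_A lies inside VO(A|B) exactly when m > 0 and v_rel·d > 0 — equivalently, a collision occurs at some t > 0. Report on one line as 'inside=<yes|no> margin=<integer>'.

d = (-2, 27),  |d|² = 733;  R = 4+8 = 12,  c = 733−12² = 589
v_rel = (-1, 11),  |v_rel|² = 122;  v_rel·d = (-1)·(-2) + (11)·(27) = 299
122·t² − 598·t + 589 = 0  ⇒  m = 299² − 122·589 = 17543
m = 17543 > 0,  v_rel·d = 299 > 0  ⇒  inside

inside=yes margin=17543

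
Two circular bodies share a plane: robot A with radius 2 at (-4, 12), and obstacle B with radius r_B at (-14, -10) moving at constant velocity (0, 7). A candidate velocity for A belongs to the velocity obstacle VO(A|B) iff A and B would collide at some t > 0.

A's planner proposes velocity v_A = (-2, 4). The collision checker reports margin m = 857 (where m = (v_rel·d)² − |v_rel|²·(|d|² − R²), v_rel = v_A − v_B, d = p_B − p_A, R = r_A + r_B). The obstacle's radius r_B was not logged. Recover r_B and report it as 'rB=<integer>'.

m = 857
d = (-10, -22);  v_rel = (-2, -3),  |v_rel|² = 13
v_rel×d = (-2)·(-22) − (-3)·(-10) = 14
since m = R²·13 − 14²:  R² = (196 + 857) / 13 = 81
R = √81 = 9  ⇒  r_B = 9 − 2 = 7

rB=7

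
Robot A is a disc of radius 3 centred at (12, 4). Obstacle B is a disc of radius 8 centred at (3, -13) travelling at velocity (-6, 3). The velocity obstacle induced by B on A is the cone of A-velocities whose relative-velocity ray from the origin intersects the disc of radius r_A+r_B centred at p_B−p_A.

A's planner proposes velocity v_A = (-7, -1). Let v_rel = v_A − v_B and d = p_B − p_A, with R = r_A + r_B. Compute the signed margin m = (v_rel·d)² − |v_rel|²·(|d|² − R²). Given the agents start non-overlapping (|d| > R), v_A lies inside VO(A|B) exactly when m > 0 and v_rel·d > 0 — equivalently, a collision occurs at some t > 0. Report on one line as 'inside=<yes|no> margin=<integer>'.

d = (-9, -17),  |d|² = 370;  R = 3+8 = 11,  c = 370−11² = 249
v_rel = (-1, -4),  |v_rel|² = 17;  v_rel·d = (-1)·(-9) + (-4)·(-17) = 77
17·t² − 154·t + 249 = 0  ⇒  m = 77² − 17·249 = 1696
m = 1696 > 0,  v_rel·d = 77 > 0  ⇒  inside

inside=yes margin=1696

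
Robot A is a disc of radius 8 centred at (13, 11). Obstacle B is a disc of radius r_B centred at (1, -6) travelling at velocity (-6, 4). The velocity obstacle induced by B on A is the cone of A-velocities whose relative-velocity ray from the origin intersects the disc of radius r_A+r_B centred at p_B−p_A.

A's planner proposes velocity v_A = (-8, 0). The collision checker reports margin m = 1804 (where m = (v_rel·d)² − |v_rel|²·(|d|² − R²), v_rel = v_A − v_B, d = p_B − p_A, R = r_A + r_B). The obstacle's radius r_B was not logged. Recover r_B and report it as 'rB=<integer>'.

m = 1804
d = (-12, -17);  v_rel = (-2, -4),  |v_rel|² = 20
v_rel×d = (-2)·(-17) − (-4)·(-12) = -14
since m = R²·20 − (-14)²:  R² = (196 + 1804) / 20 = 100
R = √100 = 10  ⇒  r_B = 10 − 8 = 2

rB=2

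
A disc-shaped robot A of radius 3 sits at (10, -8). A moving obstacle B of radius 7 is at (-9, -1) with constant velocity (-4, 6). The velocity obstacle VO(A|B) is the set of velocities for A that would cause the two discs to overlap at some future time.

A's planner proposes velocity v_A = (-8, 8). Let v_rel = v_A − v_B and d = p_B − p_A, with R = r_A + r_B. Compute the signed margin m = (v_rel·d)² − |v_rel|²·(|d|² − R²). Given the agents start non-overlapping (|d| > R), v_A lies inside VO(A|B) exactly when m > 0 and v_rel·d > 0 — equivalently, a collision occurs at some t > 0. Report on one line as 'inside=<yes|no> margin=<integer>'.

d = (-19, 7),  |d|² = 410;  R = 3+7 = 10,  c = 410−10² = 310
v_rel = (-4, 2),  |v_rel|² = 20;  v_rel·d = (-4)·(-19) + (2)·(7) = 90
20·t² − 180·t + 310 = 0  ⇒  m = 90² − 20·310 = 1900
m = 1900 > 0,  v_rel·d = 90 > 0  ⇒  inside

inside=yes margin=1900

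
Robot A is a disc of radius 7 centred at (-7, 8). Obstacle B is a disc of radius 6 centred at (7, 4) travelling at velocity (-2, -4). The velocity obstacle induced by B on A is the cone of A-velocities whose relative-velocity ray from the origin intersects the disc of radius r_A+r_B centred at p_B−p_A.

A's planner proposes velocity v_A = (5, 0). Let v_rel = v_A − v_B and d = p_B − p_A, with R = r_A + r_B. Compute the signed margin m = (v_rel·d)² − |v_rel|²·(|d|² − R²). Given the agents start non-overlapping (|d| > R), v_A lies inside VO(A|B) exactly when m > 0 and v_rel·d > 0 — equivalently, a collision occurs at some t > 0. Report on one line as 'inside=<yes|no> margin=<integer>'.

d = (14, -4),  |d|² = 212;  R = 7+6 = 13,  c = 212−13² = 43
v_rel = (7, 4),  |v_rel|² = 65;  v_rel·d = (7)·(14) + (4)·(-4) = 82
65·t² − 164·t + 43 = 0  ⇒  m = 82² − 65·43 = 3929
m = 3929 > 0,  v_rel·d = 82 > 0  ⇒  inside

inside=yes margin=3929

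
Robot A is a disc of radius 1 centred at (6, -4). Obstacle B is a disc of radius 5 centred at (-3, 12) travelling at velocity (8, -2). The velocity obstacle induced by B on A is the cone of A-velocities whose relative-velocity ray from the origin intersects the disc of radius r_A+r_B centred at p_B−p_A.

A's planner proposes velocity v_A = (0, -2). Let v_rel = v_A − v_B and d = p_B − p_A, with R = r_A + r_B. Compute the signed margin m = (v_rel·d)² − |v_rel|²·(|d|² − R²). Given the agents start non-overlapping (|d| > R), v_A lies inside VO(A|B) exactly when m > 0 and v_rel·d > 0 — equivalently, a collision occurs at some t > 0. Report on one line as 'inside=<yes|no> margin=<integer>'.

d = (-9, 16),  |d|² = 337;  R = 1+5 = 6,  c = 337−6² = 301
v_rel = (-8, 0),  |v_rel|² = 64;  v_rel·d = (-8)·(-9) + (0)·(16) = 72
64·t² − 144·t + 301 = 0  ⇒  m = 72² − 64·301 = -14080
m = -14080 < 0,  v_rel·d = 72 > 0  ⇒  outside

inside=no margin=-14080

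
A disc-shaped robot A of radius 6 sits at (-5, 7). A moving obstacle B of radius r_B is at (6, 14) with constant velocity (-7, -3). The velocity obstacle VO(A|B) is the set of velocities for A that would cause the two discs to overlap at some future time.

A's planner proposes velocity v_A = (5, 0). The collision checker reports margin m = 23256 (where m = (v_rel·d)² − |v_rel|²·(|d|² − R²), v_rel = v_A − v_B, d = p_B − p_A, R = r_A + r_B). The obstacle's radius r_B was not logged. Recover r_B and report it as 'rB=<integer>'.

m = 23256
d = (11, 7);  v_rel = (12, 3),  |v_rel|² = 153
v_rel×d = (12)·(7) − (3)·(11) = 51
since m = R²·153 − 51²:  R² = (2601 + 23256) / 153 = 169
R = √169 = 13  ⇒  r_B = 13 − 6 = 7

rB=7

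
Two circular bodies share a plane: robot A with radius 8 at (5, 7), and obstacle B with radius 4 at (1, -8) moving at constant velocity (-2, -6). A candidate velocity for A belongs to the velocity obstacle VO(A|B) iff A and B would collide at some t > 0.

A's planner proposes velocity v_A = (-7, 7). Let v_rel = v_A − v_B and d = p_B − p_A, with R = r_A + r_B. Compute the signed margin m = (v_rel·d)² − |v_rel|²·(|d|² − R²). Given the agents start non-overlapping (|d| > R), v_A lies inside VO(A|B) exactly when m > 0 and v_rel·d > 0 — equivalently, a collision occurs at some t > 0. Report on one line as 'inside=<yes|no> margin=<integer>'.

d = (-4, -15),  |d|² = 241;  R = 8+4 = 12,  c = 241−12² = 97
v_rel = (-5, 13),  |v_rel|² = 194;  v_rel·d = (-5)·(-4) + (13)·(-15) = -175
194·t² + 350·t + 97 = 0  ⇒  m = (-175)² − 194·97 = 11807
m = 11807 > 0,  v_rel·d = -175 < 0  ⇒  outside

inside=no margin=11807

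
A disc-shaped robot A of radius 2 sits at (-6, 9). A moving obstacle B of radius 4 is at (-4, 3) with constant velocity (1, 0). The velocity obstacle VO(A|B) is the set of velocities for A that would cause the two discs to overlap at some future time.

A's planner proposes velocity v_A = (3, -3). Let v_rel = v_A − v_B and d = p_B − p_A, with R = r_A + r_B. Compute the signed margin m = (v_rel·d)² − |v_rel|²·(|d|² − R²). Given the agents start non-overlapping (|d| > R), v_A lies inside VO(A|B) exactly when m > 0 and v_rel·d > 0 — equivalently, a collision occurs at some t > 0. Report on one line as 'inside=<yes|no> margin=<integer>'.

d = (2, -6),  |d|² = 40;  R = 2+4 = 6,  c = 40−6² = 4
v_rel = (2, -3),  |v_rel|² = 13;  v_rel·d = (2)·(2) + (-3)·(-6) = 22
13·t² − 44·t + 4 = 0  ⇒  m = 22² − 13·4 = 432
m = 432 > 0,  v_rel·d = 22 > 0  ⇒  inside

inside=yes margin=432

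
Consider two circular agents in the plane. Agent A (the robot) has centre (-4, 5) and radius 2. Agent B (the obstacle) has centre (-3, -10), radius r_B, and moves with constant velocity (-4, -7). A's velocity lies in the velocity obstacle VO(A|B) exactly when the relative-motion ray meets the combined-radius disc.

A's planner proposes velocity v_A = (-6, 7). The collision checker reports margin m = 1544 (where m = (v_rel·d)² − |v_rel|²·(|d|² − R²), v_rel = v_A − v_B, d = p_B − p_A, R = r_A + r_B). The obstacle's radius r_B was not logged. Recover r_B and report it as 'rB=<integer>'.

m = 1544
d = (1, -15);  v_rel = (-2, 14),  |v_rel|² = 200
v_rel×d = (-2)·(-15) − (14)·(1) = 16
since m = R²·200 − 16²:  R² = (256 + 1544) / 200 = 9
R = √9 = 3  ⇒  r_B = 3 − 2 = 1

rB=1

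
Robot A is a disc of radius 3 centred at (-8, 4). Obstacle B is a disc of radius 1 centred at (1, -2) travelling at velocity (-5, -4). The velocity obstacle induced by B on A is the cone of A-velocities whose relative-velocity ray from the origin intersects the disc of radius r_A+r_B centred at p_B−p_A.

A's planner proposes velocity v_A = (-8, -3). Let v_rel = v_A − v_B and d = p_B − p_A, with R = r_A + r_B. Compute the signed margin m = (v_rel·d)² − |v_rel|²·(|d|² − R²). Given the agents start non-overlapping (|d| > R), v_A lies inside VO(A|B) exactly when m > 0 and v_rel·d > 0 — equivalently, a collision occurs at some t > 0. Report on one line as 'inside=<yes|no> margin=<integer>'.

d = (9, -6),  |d|² = 117;  R = 3+1 = 4,  c = 117−4² = 101
v_rel = (-3, 1),  |v_rel|² = 10;  v_rel·d = (-3)·(9) + (1)·(-6) = -33
10·t² + 66·t + 101 = 0  ⇒  m = (-33)² − 10·101 = 79
m = 79 > 0,  v_rel·d = -33 < 0  ⇒  outside

inside=no margin=79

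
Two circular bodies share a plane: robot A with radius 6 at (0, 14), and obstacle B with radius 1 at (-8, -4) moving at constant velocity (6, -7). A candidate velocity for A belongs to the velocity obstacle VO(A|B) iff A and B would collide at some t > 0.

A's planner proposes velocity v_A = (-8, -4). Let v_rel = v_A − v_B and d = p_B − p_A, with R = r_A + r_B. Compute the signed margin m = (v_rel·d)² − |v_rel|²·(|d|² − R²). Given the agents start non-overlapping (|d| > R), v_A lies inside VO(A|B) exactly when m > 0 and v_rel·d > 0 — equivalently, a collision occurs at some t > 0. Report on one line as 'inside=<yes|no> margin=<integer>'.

d = (-8, -18),  |d|² = 388;  R = 6+1 = 7,  c = 388−7² = 339
v_rel = (-14, 3),  |v_rel|² = 205;  v_rel·d = (-14)·(-8) + (3)·(-18) = 58
205·t² − 116·t + 339 = 0  ⇒  m = 58² − 205·339 = -66131
m = -66131 < 0,  v_rel·d = 58 > 0  ⇒  outside

inside=no margin=-66131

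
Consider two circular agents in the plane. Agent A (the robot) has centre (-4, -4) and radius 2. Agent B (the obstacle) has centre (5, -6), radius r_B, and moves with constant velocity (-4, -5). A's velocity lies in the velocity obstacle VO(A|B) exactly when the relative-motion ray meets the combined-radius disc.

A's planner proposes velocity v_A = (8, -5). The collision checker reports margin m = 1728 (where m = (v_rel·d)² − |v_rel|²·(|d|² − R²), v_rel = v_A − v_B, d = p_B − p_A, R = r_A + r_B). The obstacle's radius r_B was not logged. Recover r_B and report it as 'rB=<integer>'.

m = 1728
d = (9, -2);  v_rel = (12, 0),  |v_rel|² = 144
v_rel×d = (12)·(-2) − (0)·(9) = -24
since m = R²·144 − (-24)²:  R² = (576 + 1728) / 144 = 16
R = √16 = 4  ⇒  r_B = 4 − 2 = 2

rB=2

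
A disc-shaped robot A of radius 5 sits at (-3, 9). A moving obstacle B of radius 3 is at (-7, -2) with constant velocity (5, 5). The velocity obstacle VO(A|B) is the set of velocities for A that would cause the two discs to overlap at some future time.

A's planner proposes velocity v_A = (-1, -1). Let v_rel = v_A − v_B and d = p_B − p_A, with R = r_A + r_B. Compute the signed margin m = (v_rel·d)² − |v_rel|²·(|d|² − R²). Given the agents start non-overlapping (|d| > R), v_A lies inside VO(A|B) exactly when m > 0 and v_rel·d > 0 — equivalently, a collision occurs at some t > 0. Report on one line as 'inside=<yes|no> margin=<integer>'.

d = (-4, -11),  |d|² = 137;  R = 5+3 = 8,  c = 137−8² = 73
v_rel = (-6, -6),  |v_rel|² = 72;  v_rel·d = (-6)·(-4) + (-6)·(-11) = 90
72·t² − 180·t + 73 = 0  ⇒  m = 90² − 72·73 = 2844
m = 2844 > 0,  v_rel·d = 90 > 0  ⇒  inside

inside=yes margin=2844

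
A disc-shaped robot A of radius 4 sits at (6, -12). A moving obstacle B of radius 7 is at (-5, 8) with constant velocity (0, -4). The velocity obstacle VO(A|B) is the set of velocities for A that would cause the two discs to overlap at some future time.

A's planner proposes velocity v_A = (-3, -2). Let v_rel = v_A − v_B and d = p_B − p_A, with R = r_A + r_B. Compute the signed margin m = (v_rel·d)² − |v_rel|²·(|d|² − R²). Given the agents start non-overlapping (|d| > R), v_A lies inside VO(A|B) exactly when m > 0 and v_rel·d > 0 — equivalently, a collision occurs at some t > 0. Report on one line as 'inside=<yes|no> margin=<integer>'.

d = (-11, 20),  |d|² = 521;  R = 4+7 = 11,  c = 521−11² = 400
v_rel = (-3, 2),  |v_rel|² = 13;  v_rel·d = (-3)·(-11) + (2)·(20) = 73
13·t² − 146·t + 400 = 0  ⇒  m = 73² − 13·400 = 129
m = 129 > 0,  v_rel·d = 73 > 0  ⇒  inside

inside=yes margin=129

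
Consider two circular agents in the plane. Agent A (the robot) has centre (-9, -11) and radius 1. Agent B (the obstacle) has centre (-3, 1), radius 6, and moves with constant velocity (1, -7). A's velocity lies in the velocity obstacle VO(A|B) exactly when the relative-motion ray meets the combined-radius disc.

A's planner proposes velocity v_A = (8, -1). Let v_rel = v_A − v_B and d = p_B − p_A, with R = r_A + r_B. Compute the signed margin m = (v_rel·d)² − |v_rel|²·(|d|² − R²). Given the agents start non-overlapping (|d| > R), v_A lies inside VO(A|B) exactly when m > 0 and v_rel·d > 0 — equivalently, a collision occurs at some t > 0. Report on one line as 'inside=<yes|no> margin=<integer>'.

d = (6, 12),  |d|² = 180;  R = 1+6 = 7,  c = 180−7² = 131
v_rel = (7, 6),  |v_rel|² = 85;  v_rel·d = (7)·(6) + (6)·(12) = 114
85·t² − 228·t + 131 = 0  ⇒  m = 114² − 85·131 = 1861
m = 1861 > 0,  v_rel·d = 114 > 0  ⇒  inside

inside=yes margin=1861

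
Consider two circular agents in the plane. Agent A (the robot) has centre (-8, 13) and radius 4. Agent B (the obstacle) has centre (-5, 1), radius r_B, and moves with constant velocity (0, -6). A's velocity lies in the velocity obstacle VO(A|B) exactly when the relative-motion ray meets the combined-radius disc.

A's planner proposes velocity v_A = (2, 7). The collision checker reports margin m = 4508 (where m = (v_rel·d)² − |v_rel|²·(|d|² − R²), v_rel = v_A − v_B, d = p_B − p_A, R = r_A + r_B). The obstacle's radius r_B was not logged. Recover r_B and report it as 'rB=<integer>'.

m = 4508
d = (3, -12);  v_rel = (2, 13),  |v_rel|² = 173
v_rel×d = (2)·(-12) − (13)·(3) = -63
since m = R²·173 − (-63)²:  R² = (3969 + 4508) / 173 = 49
R = √49 = 7  ⇒  r_B = 7 − 4 = 3

rB=3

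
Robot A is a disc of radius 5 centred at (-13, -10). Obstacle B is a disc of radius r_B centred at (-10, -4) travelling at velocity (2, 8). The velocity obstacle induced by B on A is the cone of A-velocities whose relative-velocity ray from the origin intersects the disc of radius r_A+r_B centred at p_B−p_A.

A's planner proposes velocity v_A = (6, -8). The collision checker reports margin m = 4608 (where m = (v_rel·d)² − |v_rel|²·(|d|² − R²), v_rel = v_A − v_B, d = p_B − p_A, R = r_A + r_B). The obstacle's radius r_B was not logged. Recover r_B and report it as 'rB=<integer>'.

m = 4608
d = (3, 6);  v_rel = (4, -16),  |v_rel|² = 272
v_rel×d = (4)·(6) − (-16)·(3) = 72
since m = R²·272 − 72²:  R² = (5184 + 4608) / 272 = 36
R = √36 = 6  ⇒  r_B = 6 − 5 = 1

rB=1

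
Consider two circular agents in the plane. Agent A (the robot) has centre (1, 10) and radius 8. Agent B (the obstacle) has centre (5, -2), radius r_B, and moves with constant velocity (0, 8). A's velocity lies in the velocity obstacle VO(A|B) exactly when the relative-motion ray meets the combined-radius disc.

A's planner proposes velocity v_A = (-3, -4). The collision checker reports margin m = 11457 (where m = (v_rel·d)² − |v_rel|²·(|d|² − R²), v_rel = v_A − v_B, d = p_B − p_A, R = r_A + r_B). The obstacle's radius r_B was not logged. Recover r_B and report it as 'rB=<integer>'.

m = 11457
d = (4, -12);  v_rel = (-3, -12),  |v_rel|² = 153
v_rel×d = (-3)·(-12) − (-12)·(4) = 84
since m = R²·153 − 84²:  R² = (7056 + 11457) / 153 = 121
R = √121 = 11  ⇒  r_B = 11 − 8 = 3

rB=3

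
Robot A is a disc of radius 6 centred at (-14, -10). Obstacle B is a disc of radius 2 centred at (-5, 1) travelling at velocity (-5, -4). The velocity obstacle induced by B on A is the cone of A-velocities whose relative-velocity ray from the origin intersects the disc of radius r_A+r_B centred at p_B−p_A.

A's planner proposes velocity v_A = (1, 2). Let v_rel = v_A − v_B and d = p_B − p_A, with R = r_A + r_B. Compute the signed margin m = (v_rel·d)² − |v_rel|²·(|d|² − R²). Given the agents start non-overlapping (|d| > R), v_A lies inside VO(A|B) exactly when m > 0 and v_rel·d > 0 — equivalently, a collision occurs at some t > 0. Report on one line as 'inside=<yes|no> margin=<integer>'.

d = (9, 11),  |d|² = 202;  R = 6+2 = 8,  c = 202−8² = 138
v_rel = (6, 6),  |v_rel|² = 72;  v_rel·d = (6)·(9) + (6)·(11) = 120
72·t² − 240·t + 138 = 0  ⇒  m = 120² − 72·138 = 4464
m = 4464 > 0,  v_rel·d = 120 > 0  ⇒  inside

inside=yes margin=4464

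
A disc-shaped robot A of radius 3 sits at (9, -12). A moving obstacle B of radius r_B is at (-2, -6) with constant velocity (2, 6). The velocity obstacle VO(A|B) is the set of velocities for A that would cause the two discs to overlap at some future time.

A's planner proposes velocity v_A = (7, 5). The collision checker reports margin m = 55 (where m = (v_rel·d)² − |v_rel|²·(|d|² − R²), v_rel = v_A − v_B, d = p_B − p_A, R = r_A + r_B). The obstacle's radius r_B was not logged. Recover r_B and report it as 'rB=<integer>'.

m = 55
d = (-11, 6);  v_rel = (5, -1),  |v_rel|² = 26
v_rel×d = (5)·(6) − (-1)·(-11) = 19
since m = R²·26 − 19²:  R² = (361 + 55) / 26 = 16
R = √16 = 4  ⇒  r_B = 4 − 3 = 1

rB=1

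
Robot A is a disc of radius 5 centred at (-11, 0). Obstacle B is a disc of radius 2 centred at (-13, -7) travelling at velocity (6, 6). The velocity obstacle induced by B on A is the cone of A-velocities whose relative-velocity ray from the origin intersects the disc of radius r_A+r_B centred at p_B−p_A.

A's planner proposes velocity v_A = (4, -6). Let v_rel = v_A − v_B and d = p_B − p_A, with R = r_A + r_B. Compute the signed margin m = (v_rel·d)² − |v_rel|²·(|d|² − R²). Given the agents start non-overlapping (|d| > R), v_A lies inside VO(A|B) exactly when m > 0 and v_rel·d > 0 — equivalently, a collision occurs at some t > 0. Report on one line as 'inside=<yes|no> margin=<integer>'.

d = (-2, -7),  |d|² = 53;  R = 5+2 = 7,  c = 53−7² = 4
v_rel = (-2, -12),  |v_rel|² = 148;  v_rel·d = (-2)·(-2) + (-12)·(-7) = 88
148·t² − 176·t + 4 = 0  ⇒  m = 88² − 148·4 = 7152
m = 7152 > 0,  v_rel·d = 88 > 0  ⇒  inside

inside=yes margin=7152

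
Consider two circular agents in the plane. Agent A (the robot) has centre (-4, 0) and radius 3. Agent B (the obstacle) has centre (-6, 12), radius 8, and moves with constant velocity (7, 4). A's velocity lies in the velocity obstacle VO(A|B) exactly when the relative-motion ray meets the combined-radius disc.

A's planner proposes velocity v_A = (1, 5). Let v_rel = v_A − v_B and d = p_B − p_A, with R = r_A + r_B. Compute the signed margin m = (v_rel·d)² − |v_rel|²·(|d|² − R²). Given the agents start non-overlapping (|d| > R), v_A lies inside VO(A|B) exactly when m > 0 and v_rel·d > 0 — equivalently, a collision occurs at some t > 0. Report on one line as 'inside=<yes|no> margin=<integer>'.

d = (-2, 12),  |d|² = 148;  R = 3+8 = 11,  c = 148−11² = 27
v_rel = (-6, 1),  |v_rel|² = 37;  v_rel·d = (-6)·(-2) + (1)·(12) = 24
37·t² − 48·t + 27 = 0  ⇒  m = 24² − 37·27 = -423
m = -423 < 0,  v_rel·d = 24 > 0  ⇒  outside

inside=no margin=-423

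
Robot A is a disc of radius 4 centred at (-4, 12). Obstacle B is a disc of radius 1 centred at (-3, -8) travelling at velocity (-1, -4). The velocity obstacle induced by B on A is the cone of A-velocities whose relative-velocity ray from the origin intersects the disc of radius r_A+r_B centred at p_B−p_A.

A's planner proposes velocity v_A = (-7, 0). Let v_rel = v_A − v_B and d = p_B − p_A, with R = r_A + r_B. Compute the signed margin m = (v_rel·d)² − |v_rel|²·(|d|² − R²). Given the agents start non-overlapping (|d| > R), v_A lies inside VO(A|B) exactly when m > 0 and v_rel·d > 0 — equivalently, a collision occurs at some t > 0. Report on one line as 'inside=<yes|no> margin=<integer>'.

d = (1, -20),  |d|² = 401;  R = 4+1 = 5,  c = 401−5² = 376
v_rel = (-6, 4),  |v_rel|² = 52;  v_rel·d = (-6)·(1) + (4)·(-20) = -86
52·t² + 172·t + 376 = 0  ⇒  m = (-86)² − 52·376 = -12156
m = -12156 < 0,  v_rel·d = -86 < 0  ⇒  outside

inside=no margin=-12156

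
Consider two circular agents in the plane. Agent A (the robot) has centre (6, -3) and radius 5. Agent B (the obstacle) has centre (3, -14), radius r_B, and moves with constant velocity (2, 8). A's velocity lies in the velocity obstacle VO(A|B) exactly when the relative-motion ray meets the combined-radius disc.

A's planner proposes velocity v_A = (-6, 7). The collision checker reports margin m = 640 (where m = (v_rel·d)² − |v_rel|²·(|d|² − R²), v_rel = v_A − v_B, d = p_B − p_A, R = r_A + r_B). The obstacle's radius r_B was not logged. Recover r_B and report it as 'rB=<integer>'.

m = 640
d = (-3, -11);  v_rel = (-8, -1),  |v_rel|² = 65
v_rel×d = (-8)·(-11) − (-1)·(-3) = 85
since m = R²·65 − 85²:  R² = (7225 + 640) / 65 = 121
R = √121 = 11  ⇒  r_B = 11 − 5 = 6

rB=6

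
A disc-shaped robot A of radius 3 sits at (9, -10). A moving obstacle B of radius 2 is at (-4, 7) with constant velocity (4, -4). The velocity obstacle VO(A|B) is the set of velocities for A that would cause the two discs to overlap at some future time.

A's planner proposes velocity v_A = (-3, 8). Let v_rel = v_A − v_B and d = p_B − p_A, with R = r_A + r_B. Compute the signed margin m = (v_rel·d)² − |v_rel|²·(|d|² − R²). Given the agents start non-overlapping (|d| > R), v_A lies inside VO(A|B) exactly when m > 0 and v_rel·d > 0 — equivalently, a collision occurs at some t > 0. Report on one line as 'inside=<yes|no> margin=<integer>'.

d = (-13, 17),  |d|² = 458;  R = 3+2 = 5,  c = 458−5² = 433
v_rel = (-7, 12),  |v_rel|² = 193;  v_rel·d = (-7)·(-13) + (12)·(17) = 295
193·t² − 590·t + 433 = 0  ⇒  m = 295² − 193·433 = 3456
m = 3456 > 0,  v_rel·d = 295 > 0  ⇒  inside

inside=yes margin=3456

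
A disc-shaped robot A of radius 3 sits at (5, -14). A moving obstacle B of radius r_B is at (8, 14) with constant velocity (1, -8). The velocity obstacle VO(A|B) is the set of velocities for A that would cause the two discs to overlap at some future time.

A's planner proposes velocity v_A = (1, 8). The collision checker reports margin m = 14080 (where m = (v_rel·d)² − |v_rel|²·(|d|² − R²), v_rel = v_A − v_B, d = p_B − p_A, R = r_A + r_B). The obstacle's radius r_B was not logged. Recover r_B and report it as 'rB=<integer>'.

m = 14080
d = (3, 28);  v_rel = (0, 16),  |v_rel|² = 256
v_rel×d = (0)·(28) − (16)·(3) = -48
since m = R²·256 − (-48)²:  R² = (2304 + 14080) / 256 = 64
R = √64 = 8  ⇒  r_B = 8 − 3 = 5

rB=5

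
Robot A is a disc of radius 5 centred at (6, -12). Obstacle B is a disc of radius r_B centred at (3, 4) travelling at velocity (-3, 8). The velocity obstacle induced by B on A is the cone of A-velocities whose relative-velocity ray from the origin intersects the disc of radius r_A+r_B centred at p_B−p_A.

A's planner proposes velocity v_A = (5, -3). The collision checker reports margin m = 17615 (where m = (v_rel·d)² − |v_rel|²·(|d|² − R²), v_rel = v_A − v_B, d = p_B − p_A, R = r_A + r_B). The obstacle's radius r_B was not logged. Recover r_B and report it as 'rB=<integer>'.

m = 17615
d = (-3, 16);  v_rel = (8, -11),  |v_rel|² = 185
v_rel×d = (8)·(16) − (-11)·(-3) = 95
since m = R²·185 − 95²:  R² = (9025 + 17615) / 185 = 144
R = √144 = 12  ⇒  r_B = 12 − 5 = 7

rB=7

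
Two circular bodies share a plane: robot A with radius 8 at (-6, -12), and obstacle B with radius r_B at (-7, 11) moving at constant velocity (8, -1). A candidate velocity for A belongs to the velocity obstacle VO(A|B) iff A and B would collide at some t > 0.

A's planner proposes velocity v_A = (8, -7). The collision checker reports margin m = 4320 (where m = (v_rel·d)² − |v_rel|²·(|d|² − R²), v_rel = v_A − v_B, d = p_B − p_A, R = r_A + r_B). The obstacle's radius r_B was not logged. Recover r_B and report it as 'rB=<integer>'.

m = 4320
d = (-1, 23);  v_rel = (0, -6),  |v_rel|² = 36
v_rel×d = (0)·(23) − (-6)·(-1) = -6
since m = R²·36 − (-6)²:  R² = (36 + 4320) / 36 = 121
R = √121 = 11  ⇒  r_B = 11 − 8 = 3

rB=3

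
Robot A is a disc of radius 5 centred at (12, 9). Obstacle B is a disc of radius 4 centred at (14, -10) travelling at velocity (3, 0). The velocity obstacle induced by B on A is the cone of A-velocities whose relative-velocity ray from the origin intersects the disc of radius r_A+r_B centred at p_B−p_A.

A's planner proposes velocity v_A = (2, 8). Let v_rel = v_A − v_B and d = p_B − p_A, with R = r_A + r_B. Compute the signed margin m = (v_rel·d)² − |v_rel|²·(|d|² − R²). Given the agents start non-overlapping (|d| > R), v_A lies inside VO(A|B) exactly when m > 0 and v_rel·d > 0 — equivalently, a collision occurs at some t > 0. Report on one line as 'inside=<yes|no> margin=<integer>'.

d = (2, -19),  |d|² = 365;  R = 5+4 = 9,  c = 365−9² = 284
v_rel = (-1, 8),  |v_rel|² = 65;  v_rel·d = (-1)·(2) + (8)·(-19) = -154
65·t² + 308·t + 284 = 0  ⇒  m = (-154)² − 65·284 = 5256
m = 5256 > 0,  v_rel·d = -154 < 0  ⇒  outside

inside=no margin=5256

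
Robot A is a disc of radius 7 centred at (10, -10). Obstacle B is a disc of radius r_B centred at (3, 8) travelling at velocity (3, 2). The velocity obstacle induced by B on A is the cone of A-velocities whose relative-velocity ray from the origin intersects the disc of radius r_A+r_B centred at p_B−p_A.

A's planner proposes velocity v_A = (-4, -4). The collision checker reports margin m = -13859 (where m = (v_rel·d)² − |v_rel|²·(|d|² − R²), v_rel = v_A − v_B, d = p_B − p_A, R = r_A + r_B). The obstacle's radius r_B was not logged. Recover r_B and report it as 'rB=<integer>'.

m = -13859
d = (-7, 18);  v_rel = (-7, -6),  |v_rel|² = 85
v_rel×d = (-7)·(18) − (-6)·(-7) = -168
since m = R²·85 − (-168)²:  R² = (28224 + -13859) / 85 = 169
R = √169 = 13  ⇒  r_B = 13 − 7 = 6

rB=6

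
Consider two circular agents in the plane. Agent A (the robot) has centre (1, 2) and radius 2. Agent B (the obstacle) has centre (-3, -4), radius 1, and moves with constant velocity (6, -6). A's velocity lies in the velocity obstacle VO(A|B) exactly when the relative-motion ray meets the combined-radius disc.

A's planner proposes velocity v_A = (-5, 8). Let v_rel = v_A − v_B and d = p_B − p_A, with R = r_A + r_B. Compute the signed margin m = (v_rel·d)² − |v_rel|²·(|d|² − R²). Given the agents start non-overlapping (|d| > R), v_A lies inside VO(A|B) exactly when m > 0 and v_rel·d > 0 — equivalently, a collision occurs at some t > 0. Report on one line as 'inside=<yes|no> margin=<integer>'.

d = (-4, -6),  |d|² = 52;  R = 2+1 = 3,  c = 52−3² = 43
v_rel = (-11, 14),  |v_rel|² = 317;  v_rel·d = (-11)·(-4) + (14)·(-6) = -40
317·t² + 80·t + 43 = 0  ⇒  m = (-40)² − 317·43 = -12031
m = -12031 < 0,  v_rel·d = -40 < 0  ⇒  outside

inside=no margin=-12031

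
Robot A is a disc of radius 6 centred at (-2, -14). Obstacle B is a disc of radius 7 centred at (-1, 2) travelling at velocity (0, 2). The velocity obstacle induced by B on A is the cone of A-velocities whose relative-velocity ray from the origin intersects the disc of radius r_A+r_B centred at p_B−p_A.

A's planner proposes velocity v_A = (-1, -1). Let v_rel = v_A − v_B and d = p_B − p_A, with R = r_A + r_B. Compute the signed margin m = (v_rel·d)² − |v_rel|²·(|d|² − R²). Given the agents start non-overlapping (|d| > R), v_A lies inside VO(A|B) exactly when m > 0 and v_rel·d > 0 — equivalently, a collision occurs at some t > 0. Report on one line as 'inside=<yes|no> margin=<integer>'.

d = (1, 16),  |d|² = 257;  R = 6+7 = 13,  c = 257−13² = 88
v_rel = (-1, -3),  |v_rel|² = 10;  v_rel·d = (-1)·(1) + (-3)·(16) = -49
10·t² + 98·t + 88 = 0  ⇒  m = (-49)² − 10·88 = 1521
m = 1521 > 0,  v_rel·d = -49 < 0  ⇒  outside

inside=no margin=1521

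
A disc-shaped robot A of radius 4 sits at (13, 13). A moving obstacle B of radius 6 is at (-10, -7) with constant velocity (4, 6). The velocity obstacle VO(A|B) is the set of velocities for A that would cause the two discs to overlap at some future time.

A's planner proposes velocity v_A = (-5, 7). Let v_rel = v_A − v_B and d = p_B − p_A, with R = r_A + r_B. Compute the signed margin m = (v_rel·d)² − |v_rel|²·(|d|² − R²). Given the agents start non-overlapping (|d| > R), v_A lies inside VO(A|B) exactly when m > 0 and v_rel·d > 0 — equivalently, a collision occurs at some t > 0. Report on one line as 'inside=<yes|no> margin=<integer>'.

d = (-23, -20),  |d|² = 929;  R = 4+6 = 10,  c = 929−10² = 829
v_rel = (-9, 1),  |v_rel|² = 82;  v_rel·d = (-9)·(-23) + (1)·(-20) = 187
82·t² − 374·t + 829 = 0  ⇒  m = 187² − 82·829 = -33009
m = -33009 < 0,  v_rel·d = 187 > 0  ⇒  outside

inside=no margin=-33009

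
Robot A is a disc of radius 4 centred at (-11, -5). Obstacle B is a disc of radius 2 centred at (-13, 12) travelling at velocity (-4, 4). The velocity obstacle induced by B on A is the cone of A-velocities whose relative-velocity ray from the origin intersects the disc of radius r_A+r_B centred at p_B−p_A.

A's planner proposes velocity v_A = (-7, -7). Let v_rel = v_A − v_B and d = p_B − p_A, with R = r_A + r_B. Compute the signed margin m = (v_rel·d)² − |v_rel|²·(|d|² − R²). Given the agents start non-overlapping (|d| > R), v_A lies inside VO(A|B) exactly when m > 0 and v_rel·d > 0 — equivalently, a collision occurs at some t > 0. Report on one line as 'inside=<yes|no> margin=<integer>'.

d = (-2, 17),  |d|² = 293;  R = 4+2 = 6,  c = 293−6² = 257
v_rel = (-3, -11),  |v_rel|² = 130;  v_rel·d = (-3)·(-2) + (-11)·(17) = -181
130·t² + 362·t + 257 = 0  ⇒  m = (-181)² − 130·257 = -649
m = -649 < 0,  v_rel·d = -181 < 0  ⇒  outside

inside=no margin=-649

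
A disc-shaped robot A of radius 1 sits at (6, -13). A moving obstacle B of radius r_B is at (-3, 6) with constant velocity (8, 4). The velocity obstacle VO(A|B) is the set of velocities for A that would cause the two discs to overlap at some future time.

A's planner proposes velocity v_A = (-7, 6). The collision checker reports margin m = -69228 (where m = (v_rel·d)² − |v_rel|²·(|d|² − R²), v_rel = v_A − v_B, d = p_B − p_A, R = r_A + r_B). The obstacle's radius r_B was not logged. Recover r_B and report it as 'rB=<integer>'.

m = -69228
d = (-9, 19);  v_rel = (-15, 2),  |v_rel|² = 229
v_rel×d = (-15)·(19) − (2)·(-9) = -267
since m = R²·229 − (-267)²:  R² = (71289 + -69228) / 229 = 9
R = √9 = 3  ⇒  r_B = 3 − 1 = 2

rB=2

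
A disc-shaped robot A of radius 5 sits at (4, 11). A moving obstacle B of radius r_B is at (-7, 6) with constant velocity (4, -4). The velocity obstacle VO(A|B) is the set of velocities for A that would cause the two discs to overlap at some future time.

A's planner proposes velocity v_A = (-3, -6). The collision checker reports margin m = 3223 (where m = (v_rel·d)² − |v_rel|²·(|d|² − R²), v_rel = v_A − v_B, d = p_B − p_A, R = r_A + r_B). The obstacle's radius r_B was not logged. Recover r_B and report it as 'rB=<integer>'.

m = 3223
d = (-11, -5);  v_rel = (-7, -2),  |v_rel|² = 53
v_rel×d = (-7)·(-5) − (-2)·(-11) = 13
since m = R²·53 − 13²:  R² = (169 + 3223) / 53 = 64
R = √64 = 8  ⇒  r_B = 8 − 5 = 3

rB=3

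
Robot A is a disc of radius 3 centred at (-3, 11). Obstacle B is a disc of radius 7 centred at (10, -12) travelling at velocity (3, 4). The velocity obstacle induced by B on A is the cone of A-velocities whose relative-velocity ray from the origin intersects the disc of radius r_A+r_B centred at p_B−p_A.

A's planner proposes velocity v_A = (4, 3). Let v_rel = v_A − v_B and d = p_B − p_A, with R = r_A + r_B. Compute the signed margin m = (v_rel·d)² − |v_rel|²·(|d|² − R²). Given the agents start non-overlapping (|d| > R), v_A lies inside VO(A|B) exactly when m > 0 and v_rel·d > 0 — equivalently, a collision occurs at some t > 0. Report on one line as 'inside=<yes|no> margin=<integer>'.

d = (13, -23),  |d|² = 698;  R = 3+7 = 10,  c = 698−10² = 598
v_rel = (1, -1),  |v_rel|² = 2;  v_rel·d = (1)·(13) + (-1)·(-23) = 36
2·t² − 72·t + 598 = 0  ⇒  m = 36² − 2·598 = 100
m = 100 > 0,  v_rel·d = 36 > 0  ⇒  inside

inside=yes margin=100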